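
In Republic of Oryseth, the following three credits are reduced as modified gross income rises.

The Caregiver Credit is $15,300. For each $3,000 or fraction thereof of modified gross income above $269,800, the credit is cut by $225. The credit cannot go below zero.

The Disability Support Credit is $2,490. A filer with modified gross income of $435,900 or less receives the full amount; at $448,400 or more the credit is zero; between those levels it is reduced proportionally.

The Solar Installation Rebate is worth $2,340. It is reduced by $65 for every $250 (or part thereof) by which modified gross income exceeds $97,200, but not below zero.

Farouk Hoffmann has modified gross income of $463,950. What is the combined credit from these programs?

$675

Caregiver Credit: income exceeds $269,800 by $194,150, which is 65 full-or-partial $3,000 increments; reduction = 65 × $225 = $14,625, leaving $675.
Disability Support Credit: $463,950 is at or above $448,400, so the credit is $0.
Solar Installation Rebate: income exceeds $97,200 by $366,750 → 1467 increments × $65 = $95,355 ≥ base, so the credit is $0.
Total: $675 + $0 + $0 = $675.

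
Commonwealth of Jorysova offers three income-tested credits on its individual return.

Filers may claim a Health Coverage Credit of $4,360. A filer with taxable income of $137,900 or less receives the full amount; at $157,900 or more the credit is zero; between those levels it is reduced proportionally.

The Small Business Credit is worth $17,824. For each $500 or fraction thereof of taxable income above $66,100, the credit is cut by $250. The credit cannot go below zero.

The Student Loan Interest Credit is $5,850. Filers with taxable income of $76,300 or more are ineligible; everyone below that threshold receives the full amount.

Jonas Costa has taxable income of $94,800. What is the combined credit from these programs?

$7,684

Health Coverage Credit: $94,800 is at or below the $137,900 threshold, so the full $4,360 applies.
Small Business Credit: income exceeds $66,100 by $28,700, which is 58 full-or-partial $500 increments; reduction = 58 × $250 = $14,500, leaving $3,324.
Student Loan Interest Credit: $94,800 meets or exceeds the $76,300 cutoff, so the credit is $0.
Total: $4,360 + $3,324 + $0 = $7,684.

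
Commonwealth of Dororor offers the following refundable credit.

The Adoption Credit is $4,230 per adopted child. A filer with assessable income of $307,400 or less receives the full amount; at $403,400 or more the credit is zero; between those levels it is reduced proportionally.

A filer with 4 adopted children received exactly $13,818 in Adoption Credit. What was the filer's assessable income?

Full credit = 4 × $4,230 = $16,920.
$13,818 is 13,818/16,920 of the full $16,920, so 3,102/16,920 of the $96,000 range has been used: income = $307,400 + $96,000 × 3,102/16,920 = $325,000.

$325,000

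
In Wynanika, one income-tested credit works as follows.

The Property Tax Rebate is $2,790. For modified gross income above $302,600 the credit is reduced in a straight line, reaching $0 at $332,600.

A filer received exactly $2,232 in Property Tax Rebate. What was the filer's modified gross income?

$308,600

$2,232 is 2,232/2,790 of the full $2,790, so 558/2,790 of the $30,000 range has been used: income = $302,600 + $30,000 × 558/2,790 = $308,600.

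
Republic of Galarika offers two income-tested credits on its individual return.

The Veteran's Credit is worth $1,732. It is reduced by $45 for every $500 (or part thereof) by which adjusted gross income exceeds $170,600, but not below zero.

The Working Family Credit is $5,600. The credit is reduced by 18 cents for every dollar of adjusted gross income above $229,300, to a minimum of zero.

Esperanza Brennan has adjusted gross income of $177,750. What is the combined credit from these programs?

Veteran's Credit: income exceeds $170,600 by $7,150, which is 15 full-or-partial $500 increments; reduction = 15 × $45 = $675, leaving $1,057.
Working Family Credit: $177,750 is at or below the $229,300 threshold, so the full $5,600 applies.
Total: $1,057 + $5,600 = $6,657.

$6,657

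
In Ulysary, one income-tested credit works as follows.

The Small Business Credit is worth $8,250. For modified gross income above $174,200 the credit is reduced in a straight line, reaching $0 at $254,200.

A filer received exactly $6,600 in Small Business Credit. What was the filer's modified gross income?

$6,600 is 6,600/8,250 of the full $8,250, so 1,650/8,250 of the $80,000 range has been used: income = $174,200 + $80,000 × 1,650/8,250 = $190,200.

$190,200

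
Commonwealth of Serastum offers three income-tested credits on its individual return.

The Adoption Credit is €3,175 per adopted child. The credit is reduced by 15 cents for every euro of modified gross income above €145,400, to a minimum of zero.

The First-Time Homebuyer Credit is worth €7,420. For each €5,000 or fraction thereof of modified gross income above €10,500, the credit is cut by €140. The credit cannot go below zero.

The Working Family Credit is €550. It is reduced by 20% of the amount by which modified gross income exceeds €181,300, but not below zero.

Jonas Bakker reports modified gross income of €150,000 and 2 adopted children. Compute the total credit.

€9,710

Adoption Credit: base = 2 × €3,175 = €6,350. 15% of the €4,600 excess over €145,400 is €690; credit = €6,350 − €690 = €5,660.
First-Time Homebuyer Credit: income exceeds €10,500 by €139,500, which is 28 full-or-partial €5,000 increments; reduction = 28 × €140 = €3,920, leaving €3,500.
Working Family Credit: €150,000 is at or below the €181,300 threshold, so the full €550 applies.
Total: €5,660 + €3,500 + €550 = €9,710.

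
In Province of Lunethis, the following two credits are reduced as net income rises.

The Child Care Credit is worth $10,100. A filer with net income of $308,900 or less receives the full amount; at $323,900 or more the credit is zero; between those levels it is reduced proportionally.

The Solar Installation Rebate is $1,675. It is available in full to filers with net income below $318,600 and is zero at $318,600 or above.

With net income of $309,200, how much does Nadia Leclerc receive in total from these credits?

$11,573

Child Care Credit: $309,200 is $300 into a $15,000 phase-out range, leaving 14,700/15,000 of the credit: $10,100 × 14,700/15,000 = $9,898.
Solar Installation Rebate: $309,200 is below the $318,600 cutoff, so the full $1,675 applies.
Total: $9,898 + $1,675 = $11,573.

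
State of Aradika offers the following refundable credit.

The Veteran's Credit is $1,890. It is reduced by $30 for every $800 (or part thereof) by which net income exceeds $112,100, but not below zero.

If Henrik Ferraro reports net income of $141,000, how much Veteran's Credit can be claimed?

$780

Veteran's Credit: income exceeds $112,100 by $28,900, which is 37 full-or-partial $800 increments; reduction = 37 × $30 = $1,110, leaving $780.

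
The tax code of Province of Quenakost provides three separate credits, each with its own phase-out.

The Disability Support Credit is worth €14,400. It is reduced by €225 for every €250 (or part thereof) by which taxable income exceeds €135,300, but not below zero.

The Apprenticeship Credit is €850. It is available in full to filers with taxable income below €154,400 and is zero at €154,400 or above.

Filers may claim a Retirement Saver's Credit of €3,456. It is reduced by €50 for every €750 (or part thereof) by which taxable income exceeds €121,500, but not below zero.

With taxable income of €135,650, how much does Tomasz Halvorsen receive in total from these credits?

Disability Support Credit: income exceeds €135,300 by €350, which is 2 full-or-partial €250 increments; reduction = 2 × €225 = €450, leaving €13,950.
Apprenticeship Credit: €135,650 is below the €154,400 cutoff, so the full €850 applies.
Retirement Saver's Credit: income exceeds €121,500 by €14,150, which is 19 full-or-partial €750 increments; reduction = 19 × €50 = €950, leaving €2,506.
Total: €13,950 + €850 + €2,506 = €17,306.

€17,306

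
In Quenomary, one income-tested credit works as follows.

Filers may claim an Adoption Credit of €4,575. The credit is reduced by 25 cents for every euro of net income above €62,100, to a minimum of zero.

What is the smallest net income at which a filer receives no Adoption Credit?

€80,400

The credit falls by 25% of each euro above €62,100, so it reaches zero when the excess is €4,575 / 25% = €18,300: income = €62,100 + €18,300 = €80,400.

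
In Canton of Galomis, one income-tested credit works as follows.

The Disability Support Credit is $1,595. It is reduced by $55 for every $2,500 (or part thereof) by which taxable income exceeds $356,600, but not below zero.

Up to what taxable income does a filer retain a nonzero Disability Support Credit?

$426,600

After 28 increments the reduction is 28 × $55 = $1,540, leaving $55; one more increment wipes it out. Increment 28 ends at excess 28 × $2,500 = $70,000, so the highest qualifying income is $356,600 + $70,000 = $426,600.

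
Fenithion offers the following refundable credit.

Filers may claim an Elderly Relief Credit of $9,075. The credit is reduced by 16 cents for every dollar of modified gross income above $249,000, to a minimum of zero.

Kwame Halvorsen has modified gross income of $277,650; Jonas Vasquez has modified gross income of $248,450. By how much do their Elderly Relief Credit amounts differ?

$4,584

Kwame ($277,650): Elderly Relief Credit: 16% of the $28,650 excess over $249,000 is $4,584; credit = $9,075 − $4,584 = $4,491.
Jonas ($248,450): Elderly Relief Credit: $248,450 is at or below the $249,000 threshold, so the full $9,075 applies.
Difference: |$4,491 − $9,075| = $4,584.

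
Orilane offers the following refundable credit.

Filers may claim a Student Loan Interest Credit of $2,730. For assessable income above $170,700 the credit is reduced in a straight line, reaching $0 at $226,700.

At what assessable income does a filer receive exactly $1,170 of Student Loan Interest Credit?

$202,700

$1,170 is 1,170/2,730 of the full $2,730, so 1,560/2,730 of the $56,000 range has been used: income = $170,700 + $56,000 × 1,560/2,730 = $202,700.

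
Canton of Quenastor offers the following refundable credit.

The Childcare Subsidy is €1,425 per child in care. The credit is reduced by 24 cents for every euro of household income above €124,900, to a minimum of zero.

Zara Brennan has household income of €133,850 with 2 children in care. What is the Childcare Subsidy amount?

€702

Childcare Subsidy: base = 2 × €1,425 = €2,850. 24% of the €8,950 excess over €124,900 is €2,148; credit = €2,850 − €2,148 = €702.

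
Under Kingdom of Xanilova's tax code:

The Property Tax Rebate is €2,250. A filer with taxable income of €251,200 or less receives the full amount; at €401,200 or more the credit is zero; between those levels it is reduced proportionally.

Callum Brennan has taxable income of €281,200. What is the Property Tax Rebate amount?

Property Tax Rebate: €281,200 is €30,000 into a €150,000 phase-out range, leaving 120,000/150,000 of the credit: €2,250 × 120,000/150,000 = €1,800.

€1,800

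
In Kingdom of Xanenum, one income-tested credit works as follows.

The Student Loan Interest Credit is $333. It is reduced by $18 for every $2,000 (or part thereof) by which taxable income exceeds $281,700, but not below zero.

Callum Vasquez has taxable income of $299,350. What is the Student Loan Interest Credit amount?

Student Loan Interest Credit: income exceeds $281,700 by $17,650, which is 9 full-or-partial $2,000 increments; reduction = 9 × $18 = $162, leaving $171.

$171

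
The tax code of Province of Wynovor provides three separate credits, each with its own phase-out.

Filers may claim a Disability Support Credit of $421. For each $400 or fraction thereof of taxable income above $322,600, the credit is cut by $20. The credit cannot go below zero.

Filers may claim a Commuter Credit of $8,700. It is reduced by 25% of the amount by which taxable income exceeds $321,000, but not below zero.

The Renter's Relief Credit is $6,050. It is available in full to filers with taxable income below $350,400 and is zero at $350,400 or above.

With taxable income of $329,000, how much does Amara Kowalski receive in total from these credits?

$12,851

Disability Support Credit: income exceeds $322,600 by $6,400, which is 16 full-or-partial $400 increments; reduction = 16 × $20 = $320, leaving $101.
Commuter Credit: 25% of the $8,000 excess over $321,000 is $2,000; credit = $8,700 − $2,000 = $6,700.
Renter's Relief Credit: $329,000 is below the $350,400 cutoff, so the full $6,050 applies.
Total: $101 + $6,700 + $6,050 = $12,851.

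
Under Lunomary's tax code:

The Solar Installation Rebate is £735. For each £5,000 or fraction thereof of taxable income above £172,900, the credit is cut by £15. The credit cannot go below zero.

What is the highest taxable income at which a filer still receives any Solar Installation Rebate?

After 48 increments the reduction is 48 × £15 = £720, leaving £15; one more increment wipes it out. Increment 48 ends at excess 48 × £5,000 = £240,000, so the highest qualifying income is £172,900 + £240,000 = £412,900.

£412,900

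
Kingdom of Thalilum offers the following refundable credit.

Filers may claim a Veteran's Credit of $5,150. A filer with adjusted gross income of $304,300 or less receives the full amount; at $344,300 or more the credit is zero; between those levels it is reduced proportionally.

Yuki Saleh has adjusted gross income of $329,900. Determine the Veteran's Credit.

Veteran's Credit: $329,900 is $25,600 into a $40,000 phase-out range, leaving 14,400/40,000 of the credit: $5,150 × 14,400/40,000 = $1,854.

$1,854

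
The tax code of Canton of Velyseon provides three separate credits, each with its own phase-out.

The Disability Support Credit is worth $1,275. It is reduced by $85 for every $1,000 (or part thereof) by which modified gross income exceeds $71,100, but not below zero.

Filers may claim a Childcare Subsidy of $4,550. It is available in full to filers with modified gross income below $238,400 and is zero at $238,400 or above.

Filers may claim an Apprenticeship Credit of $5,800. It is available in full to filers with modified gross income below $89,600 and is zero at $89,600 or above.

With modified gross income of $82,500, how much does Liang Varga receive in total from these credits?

Disability Support Credit: income exceeds $71,100 by $11,400, which is 12 full-or-partial $1,000 increments; reduction = 12 × $85 = $1,020, leaving $255.
Childcare Subsidy: $82,500 is below the $238,400 cutoff, so the full $4,550 applies.
Apprenticeship Credit: $82,500 is below the $89,600 cutoff, so the full $5,800 applies.
Total: $255 + $4,550 + $5,800 = $10,605.

$10,605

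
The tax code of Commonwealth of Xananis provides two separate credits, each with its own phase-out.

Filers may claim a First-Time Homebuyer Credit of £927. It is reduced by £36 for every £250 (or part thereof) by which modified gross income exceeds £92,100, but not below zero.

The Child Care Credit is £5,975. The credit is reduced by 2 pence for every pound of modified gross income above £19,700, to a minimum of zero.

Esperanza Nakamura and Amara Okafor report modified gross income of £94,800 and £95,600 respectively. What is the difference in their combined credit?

£124

Esperanza (£94,800): First-Time Homebuyer Credit: income exceeds £92,100 by £2,700, which is 11 full-or-partial £250 increments; reduction = 11 × £36 = £396, leaving £531. Child Care Credit: 2% of the £75,100 excess over £19,700 is £1,502; credit = £5,975 − £1,502 = £4,473. total £531 + £4,473 = £5,004
Amara (£95,600): First-Time Homebuyer Credit: income exceeds £92,100 by £3,500, which is 14 full-or-partial £250 increments; reduction = 14 × £36 = £504, leaving £423. Child Care Credit: 2% of the £75,900 excess over £19,700 is £1,518; credit = £5,975 − £1,518 = £4,457. total £423 + £4,457 = £4,880
Difference: |£5,004 − £4,880| = £124.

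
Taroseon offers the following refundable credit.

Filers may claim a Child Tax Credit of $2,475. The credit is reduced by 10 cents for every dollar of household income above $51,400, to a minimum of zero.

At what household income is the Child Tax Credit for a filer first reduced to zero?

$76,150

The credit falls by 10% of each dollar above $51,400, so it reaches zero when the excess is $2,475 / 10% = $24,750: income = $51,400 + $24,750 = $76,150.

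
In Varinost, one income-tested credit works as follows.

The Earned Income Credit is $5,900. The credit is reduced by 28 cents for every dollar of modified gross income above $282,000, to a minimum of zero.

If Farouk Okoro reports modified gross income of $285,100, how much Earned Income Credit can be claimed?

Earned Income Credit: 28% of the $3,100 excess over $282,000 is $868; credit = $5,900 − $868 = $5,032.

$5,032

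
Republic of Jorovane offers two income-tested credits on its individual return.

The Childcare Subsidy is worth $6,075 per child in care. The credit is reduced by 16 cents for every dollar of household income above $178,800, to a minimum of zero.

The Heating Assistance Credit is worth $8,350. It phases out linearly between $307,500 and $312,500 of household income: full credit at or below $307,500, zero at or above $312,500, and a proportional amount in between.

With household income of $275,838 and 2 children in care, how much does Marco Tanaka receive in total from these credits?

$8,350

Childcare Subsidy: base = 2 × $6,075 = $12,150. 16% of the $97,038 excess over $178,800 is $15,526.08 ≥ base, so the credit is $0.
Heating Assistance Credit: $275,838 is at or below the $307,500 threshold, so the full $8,350 applies.
Total: $0 + $8,350 = $8,350.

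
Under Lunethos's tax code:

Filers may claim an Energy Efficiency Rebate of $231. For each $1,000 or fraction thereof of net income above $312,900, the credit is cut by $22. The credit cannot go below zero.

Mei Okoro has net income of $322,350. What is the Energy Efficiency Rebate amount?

Energy Efficiency Rebate: income exceeds $312,900 by $9,450, which is 10 full-or-partial $1,000 increments; reduction = 10 × $22 = $220, leaving $11.

$11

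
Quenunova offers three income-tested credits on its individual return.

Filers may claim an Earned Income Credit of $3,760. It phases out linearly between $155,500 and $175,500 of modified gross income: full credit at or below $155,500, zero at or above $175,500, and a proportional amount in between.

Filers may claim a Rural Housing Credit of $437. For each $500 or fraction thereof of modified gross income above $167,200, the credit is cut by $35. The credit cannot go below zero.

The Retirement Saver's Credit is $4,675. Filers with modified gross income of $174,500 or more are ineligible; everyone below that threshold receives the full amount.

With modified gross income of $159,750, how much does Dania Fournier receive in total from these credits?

$8,073

Earned Income Credit: $159,750 is $4,250 into a $20,000 phase-out range, leaving 15,750/20,000 of the credit: $3,760 × 15,750/20,000 = $2,961.
Rural Housing Credit: $159,750 is at or below the $167,200 threshold, so the full $437 applies.
Retirement Saver's Credit: $159,750 is below the $174,500 cutoff, so the full $4,675 applies.
Total: $2,961 + $437 + $4,675 = $8,073.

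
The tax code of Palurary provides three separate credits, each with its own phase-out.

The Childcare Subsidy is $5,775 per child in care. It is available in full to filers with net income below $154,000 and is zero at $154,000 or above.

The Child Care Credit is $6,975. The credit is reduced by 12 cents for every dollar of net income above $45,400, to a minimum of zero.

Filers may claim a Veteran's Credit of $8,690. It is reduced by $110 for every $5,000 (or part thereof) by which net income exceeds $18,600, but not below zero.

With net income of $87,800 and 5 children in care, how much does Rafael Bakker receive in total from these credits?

Childcare Subsidy: base = 5 × $5,775 = $28,875. $87,800 is below the $154,000 cutoff, so the full $28,875 applies.
Child Care Credit: 12% of the $42,400 excess over $45,400 is $5,088; credit = $6,975 − $5,088 = $1,887.
Veteran's Credit: income exceeds $18,600 by $69,200, which is 14 full-or-partial $5,000 increments; reduction = 14 × $110 = $1,540, leaving $7,150.
Total: $28,875 + $1,887 + $7,150 = $37,912.

$37,912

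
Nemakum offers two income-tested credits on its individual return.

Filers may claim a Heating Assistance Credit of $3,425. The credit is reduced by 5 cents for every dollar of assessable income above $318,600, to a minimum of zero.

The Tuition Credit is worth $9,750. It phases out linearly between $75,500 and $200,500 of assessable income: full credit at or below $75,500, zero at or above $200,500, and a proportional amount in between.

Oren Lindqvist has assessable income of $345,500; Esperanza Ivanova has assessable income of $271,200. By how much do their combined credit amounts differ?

Oren ($345,500): Heating Assistance Credit: 5% of the $26,900 excess over $318,600 is $1,345; credit = $3,425 − $1,345 = $2,080. Tuition Credit: $345,500 is at or above $200,500, so the credit is $0. total $2,080 + $0 = $2,080
Esperanza ($271,200): Heating Assistance Credit: $271,200 is at or below the $318,600 threshold, so the full $3,425 applies. Tuition Credit: $271,200 is at or above $200,500, so the credit is $0. total $3,425 + $0 = $3,425
Difference: |$2,080 − $3,425| = $1,345.

$1,345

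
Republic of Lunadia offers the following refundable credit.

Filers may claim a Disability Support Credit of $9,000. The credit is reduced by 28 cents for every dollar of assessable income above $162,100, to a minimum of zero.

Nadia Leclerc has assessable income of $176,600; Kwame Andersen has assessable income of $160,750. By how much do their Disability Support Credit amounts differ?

$4,060

Nadia ($176,600): Disability Support Credit: 28% of the $14,500 excess over $162,100 is $4,060; credit = $9,000 − $4,060 = $4,940.
Kwame ($160,750): Disability Support Credit: $160,750 is at or below the $162,100 threshold, so the full $9,000 applies.
Difference: |$4,940 − $9,000| = $4,060.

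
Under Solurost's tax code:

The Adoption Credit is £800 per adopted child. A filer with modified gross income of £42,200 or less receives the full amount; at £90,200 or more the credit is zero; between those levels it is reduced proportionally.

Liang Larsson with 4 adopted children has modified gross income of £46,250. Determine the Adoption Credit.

Adoption Credit: base = 4 × £800 = £3,200. £46,250 is £4,050 into a £48,000 phase-out range, leaving 43,950/48,000 of the credit: £3,200 × 43,950/48,000 = £2,930.

£2,930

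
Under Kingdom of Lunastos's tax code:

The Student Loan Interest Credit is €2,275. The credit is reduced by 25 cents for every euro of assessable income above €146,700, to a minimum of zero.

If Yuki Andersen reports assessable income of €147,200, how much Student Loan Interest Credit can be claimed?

Student Loan Interest Credit: 25% of the €500 excess over €146,700 is €125; credit = €2,275 − €125 = €2,150.

€2,150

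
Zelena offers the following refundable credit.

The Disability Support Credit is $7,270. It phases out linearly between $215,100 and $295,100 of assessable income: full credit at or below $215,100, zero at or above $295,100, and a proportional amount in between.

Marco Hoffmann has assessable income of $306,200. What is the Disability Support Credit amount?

Disability Support Credit: $306,200 is at or above $295,100, so the credit is $0.

$0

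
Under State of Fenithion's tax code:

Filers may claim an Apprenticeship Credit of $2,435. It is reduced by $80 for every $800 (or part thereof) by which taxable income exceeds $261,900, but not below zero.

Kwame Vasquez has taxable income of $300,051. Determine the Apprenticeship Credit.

Apprenticeship Credit: income exceeds $261,900 by $38,151 → 48 increments × $80 = $3,840 ≥ base, so the credit is $0.

$0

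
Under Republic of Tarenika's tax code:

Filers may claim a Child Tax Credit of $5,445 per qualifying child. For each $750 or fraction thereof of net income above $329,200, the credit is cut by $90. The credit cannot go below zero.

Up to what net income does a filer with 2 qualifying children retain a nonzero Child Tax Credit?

$419,200

Full credit = 2 × $5,445 = $10,890.
After 120 increments the reduction is 120 × $90 = $10,800, leaving $90; one more increment wipes it out. Increment 120 ends at excess 120 × $750 = $90,000, so the highest qualifying income is $329,200 + $90,000 = $419,200.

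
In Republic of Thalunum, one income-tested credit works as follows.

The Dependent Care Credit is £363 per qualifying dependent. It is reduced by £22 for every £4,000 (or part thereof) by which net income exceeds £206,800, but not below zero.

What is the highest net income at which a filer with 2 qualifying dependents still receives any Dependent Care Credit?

Full credit = 2 × £363 = £726.
After 32 increments the reduction is 32 × £22 = £704, leaving £22; one more increment wipes it out. Increment 32 ends at excess 32 × £4,000 = £128,000, so the highest qualifying income is £206,800 + £128,000 = £334,800.

£334,800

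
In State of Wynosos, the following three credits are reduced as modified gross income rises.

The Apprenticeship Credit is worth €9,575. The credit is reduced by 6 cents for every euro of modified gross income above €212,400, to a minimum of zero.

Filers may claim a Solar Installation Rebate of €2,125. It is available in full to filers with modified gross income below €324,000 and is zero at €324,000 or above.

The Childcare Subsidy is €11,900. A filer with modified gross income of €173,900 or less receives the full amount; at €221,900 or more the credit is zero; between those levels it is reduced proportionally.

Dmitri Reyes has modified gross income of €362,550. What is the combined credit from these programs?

€566

Apprenticeship Credit: 6% of the €150,150 excess over €212,400 is €9,009; credit = €9,575 − €9,009 = €566.
Solar Installation Rebate: €362,550 meets or exceeds the €324,000 cutoff, so the credit is €0.
Childcare Subsidy: €362,550 is at or above €221,900, so the credit is €0.
Total: €566 + €0 + €0 = €566.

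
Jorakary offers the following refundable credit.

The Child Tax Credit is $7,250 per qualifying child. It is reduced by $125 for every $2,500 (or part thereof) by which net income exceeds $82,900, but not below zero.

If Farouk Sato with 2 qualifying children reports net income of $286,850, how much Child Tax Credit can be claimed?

$4,250

Child Tax Credit: base = 2 × $7,250 = $14,500. income exceeds $82,900 by $203,950, which is 82 full-or-partial $2,500 increments; reduction = 82 × $125 = $10,250, leaving $4,250.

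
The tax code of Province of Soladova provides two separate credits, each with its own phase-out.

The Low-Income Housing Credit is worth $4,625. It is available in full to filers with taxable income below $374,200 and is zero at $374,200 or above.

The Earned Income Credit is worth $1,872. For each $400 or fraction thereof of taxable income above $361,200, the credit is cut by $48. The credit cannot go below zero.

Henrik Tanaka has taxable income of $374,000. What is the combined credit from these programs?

Low-Income Housing Credit: $374,000 is below the $374,200 cutoff, so the full $4,625 applies.
Earned Income Credit: income exceeds $361,200 by $12,800, which is 32 full-or-partial $400 increments; reduction = 32 × $48 = $1,536, leaving $336.
Total: $4,625 + $336 = $4,961.

$4,961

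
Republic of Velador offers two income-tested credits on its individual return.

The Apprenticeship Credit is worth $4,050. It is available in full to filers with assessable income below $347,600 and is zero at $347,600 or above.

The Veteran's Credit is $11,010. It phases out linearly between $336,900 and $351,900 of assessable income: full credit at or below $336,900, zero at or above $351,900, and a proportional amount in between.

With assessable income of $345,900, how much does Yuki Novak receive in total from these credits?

$8,454

Apprenticeship Credit: $345,900 is below the $347,600 cutoff, so the full $4,050 applies.
Veteran's Credit: $345,900 is $9,000 into a $15,000 phase-out range, leaving 6,000/15,000 of the credit: $11,010 × 6,000/15,000 = $4,404.
Total: $4,050 + $4,404 = $8,454.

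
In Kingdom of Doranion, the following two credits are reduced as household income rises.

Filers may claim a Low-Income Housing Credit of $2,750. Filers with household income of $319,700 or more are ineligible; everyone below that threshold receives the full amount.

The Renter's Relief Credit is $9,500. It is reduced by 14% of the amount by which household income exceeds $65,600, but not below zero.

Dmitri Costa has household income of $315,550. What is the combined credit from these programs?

Low-Income Housing Credit: $315,550 is below the $319,700 cutoff, so the full $2,750 applies.
Renter's Relief Credit: 14% of the $249,950 excess over $65,600 is $34,993 ≥ base, so the credit is $0.
Total: $2,750 + $0 = $2,750.

$2,750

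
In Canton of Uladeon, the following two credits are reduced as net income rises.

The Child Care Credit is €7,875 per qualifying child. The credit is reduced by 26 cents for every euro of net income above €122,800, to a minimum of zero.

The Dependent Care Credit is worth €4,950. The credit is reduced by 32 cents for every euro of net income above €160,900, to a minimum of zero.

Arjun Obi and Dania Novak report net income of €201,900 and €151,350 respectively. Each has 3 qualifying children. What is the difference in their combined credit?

Arjun (€201,900): Child Care Credit: base = 3 × €7,875 = €23,625. 26% of the €79,100 excess over €122,800 is €20,566; credit = €23,625 − €20,566 = €3,059. Dependent Care Credit: 32% of the €41,000 excess over €160,900 is €13,120 ≥ base, so the credit is €0. total €3,059 + €0 = €3,059
Dania (€151,350): Child Care Credit: base = 3 × €7,875 = €23,625. 26% of the €28,550 excess over €122,800 is €7,423; credit = €23,625 − €7,423 = €16,202. Dependent Care Credit: €151,350 is at or below the €160,900 threshold, so the full €4,950 applies. total €16,202 + €4,950 = €21,152
Difference: |€3,059 − €21,152| = €18,093.

€18,093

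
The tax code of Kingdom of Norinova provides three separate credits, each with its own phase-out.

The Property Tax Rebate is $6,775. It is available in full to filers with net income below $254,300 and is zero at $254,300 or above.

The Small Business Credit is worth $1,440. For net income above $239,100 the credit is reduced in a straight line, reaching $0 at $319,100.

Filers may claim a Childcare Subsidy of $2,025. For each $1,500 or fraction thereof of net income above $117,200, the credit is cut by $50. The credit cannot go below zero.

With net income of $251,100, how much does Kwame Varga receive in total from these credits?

Property Tax Rebate: $251,100 is below the $254,300 cutoff, so the full $6,775 applies.
Small Business Credit: $251,100 is $12,000 into a $80,000 phase-out range, leaving 68,000/80,000 of the credit: $1,440 × 68,000/80,000 = $1,224.
Childcare Subsidy: income exceeds $117,200 by $133,900 → 90 increments × $50 = $4,500 ≥ base, so the credit is $0.
Total: $6,775 + $1,224 + $0 = $7,999.

$7,999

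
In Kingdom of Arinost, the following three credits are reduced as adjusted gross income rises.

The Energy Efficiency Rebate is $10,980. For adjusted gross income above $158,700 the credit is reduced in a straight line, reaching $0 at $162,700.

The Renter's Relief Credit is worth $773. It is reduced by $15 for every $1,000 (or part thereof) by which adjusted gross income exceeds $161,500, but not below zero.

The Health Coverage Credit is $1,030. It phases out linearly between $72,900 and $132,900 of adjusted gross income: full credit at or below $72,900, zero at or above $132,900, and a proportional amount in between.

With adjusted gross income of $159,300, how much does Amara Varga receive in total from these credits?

Energy Efficiency Rebate: $159,300 is $600 into a $4,000 phase-out range, leaving 3,400/4,000 of the credit: $10,980 × 3,400/4,000 = $9,333.
Renter's Relief Credit: $159,300 is at or below the $161,500 threshold, so the full $773 applies.
Health Coverage Credit: $159,300 is at or above $132,900, so the credit is $0.
Total: $9,333 + $773 + $0 = $10,106.

$10,106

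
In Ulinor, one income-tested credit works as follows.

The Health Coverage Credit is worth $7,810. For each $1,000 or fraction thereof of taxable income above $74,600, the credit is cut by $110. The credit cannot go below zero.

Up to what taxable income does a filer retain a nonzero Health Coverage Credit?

$144,600

After 70 increments the reduction is 70 × $110 = $7,700, leaving $110; one more increment wipes it out. Increment 70 ends at excess 70 × $1,000 = $70,000, so the highest qualifying income is $74,600 + $70,000 = $144,600.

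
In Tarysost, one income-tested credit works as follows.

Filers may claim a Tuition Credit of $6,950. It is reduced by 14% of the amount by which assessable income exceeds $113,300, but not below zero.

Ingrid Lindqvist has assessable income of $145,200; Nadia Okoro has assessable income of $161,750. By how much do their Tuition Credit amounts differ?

Ingrid ($145,200): Tuition Credit: 14% of the $31,900 excess over $113,300 is $4,466; credit = $6,950 − $4,466 = $2,484.
Nadia ($161,750): Tuition Credit: 14% of the $48,450 excess over $113,300 is $6,783; credit = $6,950 − $6,783 = $167.
Difference: |$2,484 − $167| = $2,317.

$2,317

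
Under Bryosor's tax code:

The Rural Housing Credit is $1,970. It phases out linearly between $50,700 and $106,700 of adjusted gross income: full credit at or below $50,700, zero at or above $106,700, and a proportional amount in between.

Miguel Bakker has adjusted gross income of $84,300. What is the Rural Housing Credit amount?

$788

Rural Housing Credit: $84,300 is $33,600 into a $56,000 phase-out range, leaving 22,400/56,000 of the credit: $1,970 × 22,400/56,000 = $788.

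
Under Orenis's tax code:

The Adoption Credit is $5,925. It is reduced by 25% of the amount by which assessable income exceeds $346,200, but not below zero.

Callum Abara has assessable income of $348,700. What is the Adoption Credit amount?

$5,300

Adoption Credit: 25% of the $2,500 excess over $346,200 is $625; credit = $5,925 − $625 = $5,300.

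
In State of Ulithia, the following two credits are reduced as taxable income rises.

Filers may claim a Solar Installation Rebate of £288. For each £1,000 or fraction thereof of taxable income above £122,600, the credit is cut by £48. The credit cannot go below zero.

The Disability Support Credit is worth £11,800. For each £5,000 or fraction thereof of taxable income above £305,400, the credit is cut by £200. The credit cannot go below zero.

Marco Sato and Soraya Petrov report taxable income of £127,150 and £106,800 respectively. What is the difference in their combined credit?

Marco (£127,150): Solar Installation Rebate: income exceeds £122,600 by £4,550, which is 5 full-or-partial £1,000 increments; reduction = 5 × £48 = £240, leaving £48. Disability Support Credit: £127,150 is at or below the £305,400 threshold, so the full £11,800 applies. total £48 + £11,800 = £11,848
Soraya (£106,800): Solar Installation Rebate: £106,800 is at or below the £122,600 threshold, so the full £288 applies. Disability Support Credit: £106,800 is at or below the £305,400 threshold, so the full £11,800 applies. total £288 + £11,800 = £12,088
Difference: |£11,848 − £12,088| = £240.

£240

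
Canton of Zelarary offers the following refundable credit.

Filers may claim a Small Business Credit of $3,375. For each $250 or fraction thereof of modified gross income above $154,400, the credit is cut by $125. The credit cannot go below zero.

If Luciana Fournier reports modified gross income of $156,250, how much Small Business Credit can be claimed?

$2,375

Small Business Credit: income exceeds $154,400 by $1,850, which is 8 full-or-partial $250 increments; reduction = 8 × $125 = $1,000, leaving $2,375.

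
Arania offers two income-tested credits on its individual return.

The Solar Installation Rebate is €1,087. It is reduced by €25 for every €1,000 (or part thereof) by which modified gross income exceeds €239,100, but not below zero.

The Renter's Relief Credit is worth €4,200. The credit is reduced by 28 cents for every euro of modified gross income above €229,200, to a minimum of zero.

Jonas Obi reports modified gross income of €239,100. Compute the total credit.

€2,515

Solar Installation Rebate: €239,100 is at or below the €239,100 threshold, so the full €1,087 applies.
Renter's Relief Credit: 28% of the €9,900 excess over €229,200 is €2,772; credit = €4,200 − €2,772 = €1,428.
Total: €1,087 + €1,428 = €2,515.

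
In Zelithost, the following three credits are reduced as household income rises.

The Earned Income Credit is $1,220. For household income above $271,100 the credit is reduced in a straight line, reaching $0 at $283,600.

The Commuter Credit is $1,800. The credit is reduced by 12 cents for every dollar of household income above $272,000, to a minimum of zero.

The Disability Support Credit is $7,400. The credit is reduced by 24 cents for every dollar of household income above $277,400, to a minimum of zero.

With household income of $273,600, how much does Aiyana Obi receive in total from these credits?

Earned Income Credit: $273,600 is $2,500 into a $12,500 phase-out range, leaving 10,000/12,500 of the credit: $1,220 × 10,000/12,500 = $976.
Commuter Credit: 12% of the $1,600 excess over $272,000 is $192; credit = $1,800 − $192 = $1,608.
Disability Support Credit: $273,600 is at or below the $277,400 threshold, so the full $7,400 applies.
Total: $976 + $1,608 + $7,400 = $9,984.

$9,984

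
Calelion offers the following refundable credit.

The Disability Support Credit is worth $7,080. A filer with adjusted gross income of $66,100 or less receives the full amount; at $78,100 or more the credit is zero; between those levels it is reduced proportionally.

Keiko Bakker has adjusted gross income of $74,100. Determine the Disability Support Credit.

$2,360

Disability Support Credit: $74,100 is $8,000 into a $12,000 phase-out range, leaving 4,000/12,000 of the credit: $7,080 × 4,000/12,000 = $2,360.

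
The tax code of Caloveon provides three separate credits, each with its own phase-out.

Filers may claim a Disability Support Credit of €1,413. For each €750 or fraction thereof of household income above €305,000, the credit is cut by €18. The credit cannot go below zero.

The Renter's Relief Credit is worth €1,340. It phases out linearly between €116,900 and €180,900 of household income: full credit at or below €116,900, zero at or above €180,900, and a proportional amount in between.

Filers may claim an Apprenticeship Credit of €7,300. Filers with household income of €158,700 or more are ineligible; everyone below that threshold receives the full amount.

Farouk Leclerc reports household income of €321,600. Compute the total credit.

€999

Disability Support Credit: income exceeds €305,000 by €16,600, which is 23 full-or-partial €750 increments; reduction = 23 × €18 = €414, leaving €999.
Renter's Relief Credit: €321,600 is at or above €180,900, so the credit is €0.
Apprenticeship Credit: €321,600 meets or exceeds the €158,700 cutoff, so the credit is €0.
Total: €999 + €0 + €0 = €999.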